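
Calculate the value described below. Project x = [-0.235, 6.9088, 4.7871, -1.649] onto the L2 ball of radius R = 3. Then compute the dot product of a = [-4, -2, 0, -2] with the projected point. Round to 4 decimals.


Step 1: Compute ||x|| (intermediates to 6 decimals).
||x|| = sqrt((-0.235)^2 + 6.9088^2 + 4.7871^2 + (-1.649)^2) = 8.56868
Step 2: Project.
Since ||x|| > R, scale = R/||x|| = 3/8.56868 = 0.350112, proj(x) = scale * x
proj(x) = [-0.082276, 2.418854, 1.676021, -0.577335]
Step 3: Dot product.
a^T * proj(x) = -4*(-0.082276) - 2*2.418854 + 0*1.676021 - 2*(-0.577335) = -3.3539


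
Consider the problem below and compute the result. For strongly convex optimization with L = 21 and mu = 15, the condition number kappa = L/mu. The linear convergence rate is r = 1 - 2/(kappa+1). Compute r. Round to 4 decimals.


Step 1: Compute the condition number.
kappa = L/mu = 21/15 = 1.4
Step 2: Compute the convergence rate.
r = 1 - 2/(kappa + 1) = 1 - 2*mu/(L + mu) = (L - mu)/(L + mu) = 6/36 = 0.1667


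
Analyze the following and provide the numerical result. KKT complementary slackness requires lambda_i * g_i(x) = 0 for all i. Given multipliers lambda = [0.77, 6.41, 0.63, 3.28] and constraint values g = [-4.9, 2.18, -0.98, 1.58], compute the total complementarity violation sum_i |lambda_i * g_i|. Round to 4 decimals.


KKT complementary slackness check:
lambda_1 * g_1 = 0.77 * -4.9 = -3.773
lambda_2 * g_2 = 6.41 * 2.18 = 13.9738
lambda_3 * g_3 = 0.63 * -0.98 = -0.6174
lambda_4 * g_4 = 3.28 * 1.58 = 5.1824
Total violation = 3.773 + 13.9738 + 0.6174 + 5.1824 = 23.5466


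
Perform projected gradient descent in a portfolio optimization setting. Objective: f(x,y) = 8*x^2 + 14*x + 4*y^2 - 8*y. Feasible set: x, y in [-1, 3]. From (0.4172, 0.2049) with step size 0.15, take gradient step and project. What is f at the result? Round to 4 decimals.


Step 1: Compute gradient at (0.4172, 0.2049).
grad_x = 2*8*0.4172 + 14 = 20.6752
grad_y = 2*4*0.2049 - 8 = -6.3608
Step 2: Gradient step.
x_raw = 0.4172 - 0.15*20.6752 = -2.6841
y_raw = 0.2049 - 0.15*-6.3608 = 1.159
Step 3: Project onto [-1, 3].
x_proj = clip(-2.6841) = -1.0
y_proj = clip(1.159) = 1.159
Step 4: Evaluate f.
f(-1.0, 1.159) = -9.8989


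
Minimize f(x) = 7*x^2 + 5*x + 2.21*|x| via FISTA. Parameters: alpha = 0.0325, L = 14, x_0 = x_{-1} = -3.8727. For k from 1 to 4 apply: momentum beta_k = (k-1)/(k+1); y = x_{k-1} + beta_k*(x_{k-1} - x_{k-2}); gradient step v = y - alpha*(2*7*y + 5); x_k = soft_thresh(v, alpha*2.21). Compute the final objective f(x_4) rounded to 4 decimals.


FISTA on f(x) = 7*x^2 + 5*x + 2.21*|x|
L = 14, alpha = 0.0325
Iteration 1: beta = 0.0, y = -3.8727 + 0.0*(-3.8727 + 3.8727) = -3.8727
  grad(y) = -49.2178, v = y - alpha*grad = -2.2731
  prox(v) = soft_thresh(-2.2731, 0.0718) = -2.2013
Iteration 2: beta = 0.3333, y = -2.2013 + 0.3333*(-2.2013 + 3.8727) = -1.6442
  grad(y) = -18.0183, v = y - alpha*grad = -1.0586
  prox(v) = soft_thresh(-1.0586, 0.0718) = -0.9867
Iteration 3: beta = 0.5, y = -0.9867 + 0.5*(-0.9867 + 2.2013) = -0.3795
  grad(y) = -0.3125, v = y - alpha*grad = -0.3693
  prox(v) = soft_thresh(-0.3693, 0.0718) = -0.2975
Iteration 4: beta = 0.6, y = -0.2975 + 0.6*(-0.2975 + 0.9867) = 0.1161
  grad(y) = 6.625, v = y - alpha*grad = -0.0992
  prox(v) = soft_thresh(-0.0992, 0.0718) = -0.0274
f(x_4) = 7*(-0.0274)^2 + 5*(-0.0274) + 2.21*|-0.0274| = -0.0712


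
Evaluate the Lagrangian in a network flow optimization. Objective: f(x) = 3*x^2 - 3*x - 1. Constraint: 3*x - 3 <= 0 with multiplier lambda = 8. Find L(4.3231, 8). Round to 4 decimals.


Step 1: Evaluate f(x).
f(4.3231) = 3*4.3231^2 - 3*4.3231 - 1 = 42.0983
Step 2: Evaluate g(x).
g(4.3231) = 3*4.3231 - 3 = 9.9693
Step 3: Compute Lagrangian.
L = 42.0983 + 8*9.9693 = 121.8527


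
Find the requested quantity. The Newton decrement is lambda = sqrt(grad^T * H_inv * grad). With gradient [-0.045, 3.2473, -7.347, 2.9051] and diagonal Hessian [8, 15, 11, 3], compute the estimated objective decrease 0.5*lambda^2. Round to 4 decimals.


Step 1: H is diagonal, so H^(-1) * g = [-0.0056, 0.2165, -0.6679, 0.9684].
Step 2: g^T H^(-1) g = sum_i g_i^2 / H_ii
  = (-0.045)^2/8 + (3.2473)^2/15 + (-7.347)^2/11 + (2.9051)^2/3
  = 0.0003 + 0.703 + 4.9071 + 2.8132 = 8.4236
Step 3: Objective decrease = 0.5 * g^T H^(-1) g = 4.2118


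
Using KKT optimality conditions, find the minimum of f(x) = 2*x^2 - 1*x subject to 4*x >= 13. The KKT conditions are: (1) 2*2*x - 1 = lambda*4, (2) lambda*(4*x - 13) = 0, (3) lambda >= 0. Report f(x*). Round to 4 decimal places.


Step 1: Try lambda = 0 (constraint inactive).
x_unc = 1/(2*2) = 0.25
Check: 4*0.25 = 1.0 < 13 -- violated!
Step 2: Constraint must be active: 4*x = 13
x* = 13/4 = 3.25
lambda = (2*2*3.25 - 1)/4 = 3.0
Step 3: Compute optimal value.
f(x*) = 2*3.25^2 - 1*3.25 = 17.875


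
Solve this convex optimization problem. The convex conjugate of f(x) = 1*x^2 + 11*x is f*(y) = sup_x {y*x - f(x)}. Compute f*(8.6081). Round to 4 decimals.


f*(y) = sup_x {y*x - a*x^2 - b*x} = sup_x {(y-b)*x - a*x^2}
FOC: (y - b) - 2a*x = 0 => x* = (y - b)/(2a)
x* = (8.6081 - 11)/(2*1) = -1.196
f*(8.6081) = (y-b)^2/(4a) = (8.6081 - 11)^2/(4*1)
= 5.7212/4 = 1.4303


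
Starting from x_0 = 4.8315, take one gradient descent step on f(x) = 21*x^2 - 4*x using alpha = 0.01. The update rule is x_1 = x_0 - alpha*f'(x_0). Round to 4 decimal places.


We compute the gradient at x_0 and apply the update.
f'(x) = 42*x - 4
f'(4.8315) = 42*4.8315 - 4 = 198.923
x_1 = 4.8315 - 0.01*198.923 = 2.8423


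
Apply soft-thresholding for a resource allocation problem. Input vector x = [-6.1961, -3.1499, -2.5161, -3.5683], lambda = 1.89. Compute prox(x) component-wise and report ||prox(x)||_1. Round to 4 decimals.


Soft-thresholding with lambda = 1.89:
prox(-6.1961) = sign(-6.1961)*max(|-6.1961| - 1.89, 0) = -4.3061
prox(-3.1499) = sign(-3.1499)*max(|-3.1499| - 1.89, 0) = -1.2599
prox(-2.5161) = sign(-2.5161)*max(|-2.5161| - 1.89, 0) = -0.6261
prox(-3.5683) = sign(-3.5683)*max(|-3.5683| - 1.89, 0) = -1.6783
prox(x) = [-4.3061, -1.2599, -0.6261, -1.6783]
||prox(x)||_1 = 4.3061 + 1.2599 + 0.6261 + 1.6783 = 7.8704


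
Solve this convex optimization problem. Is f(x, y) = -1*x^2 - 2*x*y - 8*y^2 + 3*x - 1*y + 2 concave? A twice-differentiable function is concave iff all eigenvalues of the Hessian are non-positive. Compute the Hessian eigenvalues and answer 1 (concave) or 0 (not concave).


The Hessian of f(x,y) = -1*x^2 - 2*x*y - 8*y^2 + 3*x - 1*y + 2 is:
H = [[-2, -2], [-2, -16]]
Trace = -2 - 16 = -18
Determinant = -2*-16 - (-2)^2 = 28
Discriminant = (-18)^2 - 4*28 = 212.0
Eigenvalues: lambda_1 = -16.2801, lambda_2 = -1.7199
The function is concave.

1


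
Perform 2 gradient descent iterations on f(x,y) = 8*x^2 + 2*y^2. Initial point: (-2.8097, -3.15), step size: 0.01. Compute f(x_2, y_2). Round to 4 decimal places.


Gradient descent on f(x,y) = 8*x^2 + 2*y^2.
Starting point: (-2.8097, -3.15), alpha = 0.01
Step 1: grad_x = 2*8*-2.8097 = -44.9552, grad_y = 2*2*-3.15 = -12.6
  x_1 = -2.8097 - 0.01*-44.9552 = -2.3601
  y_1 = -3.15 - 0.01*-12.6 = -3.024
Step 2: grad_x = 2*8*-2.3601 = -37.7624, grad_y = 2*2*-3.024 = -12.096
  x_2 = -2.3601 - 0.01*-37.7624 = -1.9825
  y_2 = -3.024 - 0.01*-12.096 = -2.903
f(-1.9825, -2.903) = 8*(-1.9825)^2 + 2*(-2.903)^2 = 48.2985


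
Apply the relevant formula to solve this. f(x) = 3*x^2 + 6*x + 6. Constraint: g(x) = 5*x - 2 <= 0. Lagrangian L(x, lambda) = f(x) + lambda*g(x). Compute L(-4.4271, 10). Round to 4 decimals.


Step 1: Evaluate f(x).
f(-4.4271) = 3*(-4.4271)^2 + 6*(-4.4271) + 6 = 38.235
Step 2: Evaluate g(x).
g(-4.4271) = 5*-4.4271 - 2 = -24.1355
Step 3: Compute Lagrangian.
L = 38.235 + 10*-24.1355 = -203.12


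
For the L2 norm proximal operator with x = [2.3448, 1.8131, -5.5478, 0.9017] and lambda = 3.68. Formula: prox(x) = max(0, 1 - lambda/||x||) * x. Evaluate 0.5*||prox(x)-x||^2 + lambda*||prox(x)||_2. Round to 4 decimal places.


Step 1: Compute ||x||.
||x|| = 6.3543
Step 2: Compute scaling factor.
scale = max(0, 1 - 3.68/6.3543) = 0.4209
Step 3: prox(x) = [0.9868, 0.7631, -2.3349, 0.3795]
||prox(x)|| = 2.6743
Step 4: Proximal objective.
0.5*||prox-x||^2 = 6.7712
lambda*||prox|| = 9.8414
Total = 16.6125


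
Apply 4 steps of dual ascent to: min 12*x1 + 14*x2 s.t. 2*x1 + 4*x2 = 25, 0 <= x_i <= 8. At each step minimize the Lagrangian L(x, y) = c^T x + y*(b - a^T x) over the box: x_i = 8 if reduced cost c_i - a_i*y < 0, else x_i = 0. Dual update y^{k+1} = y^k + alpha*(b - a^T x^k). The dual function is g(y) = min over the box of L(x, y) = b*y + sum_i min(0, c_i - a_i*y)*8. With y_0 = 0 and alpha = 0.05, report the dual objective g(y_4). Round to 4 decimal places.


Dual ascent for LP: min 12*x1 + 14*x2, 2*x1 + 4*x2 = 25, 0 <= x_i <= 8
Step 1: y^k = 0.0, reduced costs: (12.0, 14.0)
  x^k = (0.0, 0.0), subgradient = b - a^T x = 25.0
  y^{k+1} = 0.0 + 0.05*25.0 = 1.25
Step 2: y^k = 1.25, reduced costs: (9.5, 9.0)
  x^k = (0.0, 0.0), subgradient = b - a^T x = 25.0
  y^{k+1} = 1.25 + 0.05*25.0 = 2.5
Step 3: y^k = 2.5, reduced costs: (7.0, 4.0)
  x^k = (0.0, 0.0), subgradient = b - a^T x = 25.0
  y^{k+1} = 2.5 + 0.05*25.0 = 3.75
Step 4: y^k = 3.75, reduced costs: (4.5, -1.0)
  x^k = (0.0, 8.0), subgradient = b - a^T x = -7.0
  y^{k+1} = 3.75 + 0.05*-7.0 = 3.4
Dual objective at y_4 = 3.4: reduced costs (5.2, 0.4), box minimizer x = (0.0, 0.0)
g(y_4) = b*y + (c1 - a1*y)*x1 + (c2 - a2*y)*x2 = 25*3.4 + 5.2*0.0 + 0.4*0.0 = 85.0 + 0.0 + 0.0 = 85.0


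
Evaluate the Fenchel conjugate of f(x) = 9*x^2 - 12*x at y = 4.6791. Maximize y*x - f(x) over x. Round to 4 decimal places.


f*(y) = sup_x {y*x - a*x^2 - b*x} = sup_x {(y-b)*x - a*x^2}
FOC: (y - b) - 2a*x = 0 => x* = (y - b)/(2a)
x* = (4.6791 + 12)/(2*9) = 0.9266
f*(4.6791) = (y-b)^2/(4a) = (4.6791 + 12)^2/(4*9)
= 278.1924/36 = 7.7276


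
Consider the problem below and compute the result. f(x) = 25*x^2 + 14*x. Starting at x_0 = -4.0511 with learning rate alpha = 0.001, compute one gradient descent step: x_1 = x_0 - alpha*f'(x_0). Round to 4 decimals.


We compute the gradient at x_0 and apply the update.
f'(x) = 50*x + 14
f'(-4.0511) = 50*-4.0511 + 14 = -188.555
x_1 = -4.0511 - 0.001*-188.555 = -3.8625


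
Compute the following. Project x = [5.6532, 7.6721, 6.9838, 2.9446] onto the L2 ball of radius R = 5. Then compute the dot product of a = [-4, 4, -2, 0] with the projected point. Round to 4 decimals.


Step 1: Compute ||x|| (intermediates to 6 decimals).
||x|| = sqrt(5.6532^2 + 7.6721^2 + 6.9838^2 + 2.9446^2) = 12.176367
Step 2: Project.
Since ||x|| > R, scale = R/||x|| = 5/12.176367 = 0.410632, proj(x) = scale * x
proj(x) = [2.321385, 3.15041, 2.867772, 1.209147]
Step 3: Dot product.
a^T * proj(x) = -4*2.321385 + 4*3.15041 - 2*2.867772 + 0*1.209147 = -2.4194


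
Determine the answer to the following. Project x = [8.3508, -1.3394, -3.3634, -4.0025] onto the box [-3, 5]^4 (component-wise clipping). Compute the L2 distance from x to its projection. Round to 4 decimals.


Project each component onto [-3, 5].
clip(8.3508) = 5.0, clip(-1.3394) = -1.3394, clip(-3.3634) = -3.0, clip(-4.0025) = -3.0
Projection = [5.0, -1.3394, -3.0, -3.0]
Squared diffs: [11.2279, 0.0, 0.1321, 1.005]
Distance = sqrt(12.365) = 3.5164


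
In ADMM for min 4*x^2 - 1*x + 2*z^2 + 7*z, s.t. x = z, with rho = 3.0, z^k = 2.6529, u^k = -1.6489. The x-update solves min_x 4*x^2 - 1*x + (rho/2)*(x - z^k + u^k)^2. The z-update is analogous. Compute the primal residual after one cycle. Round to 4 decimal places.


ADMM iteration with rho = 3.0, z^k = 2.6529, u^k = -1.6489
Step 1: x-update.
Minimize 4*x^2 - 1*x + (3.0/2)*(x - 2.6529 - 1.6489)^2
FOC: (2*4 + 3.0)*x = 1 + 3.0*(2.6529 + 1.6489)
x^{k+1} = 1.2641
Step 2: z-update.
Minimize 2*z^2 + 7*z + (3.0/2)*(1.2641 - z - 1.6489)^2
FOC: (2*2 + 3.0)*z = -7 + 3.0*(1.2641 - 1.6489)
z^{k+1} = -1.1649
Step 3: u-update.
u^{k+1} = -1.6489 + 1.2641 + 1.1649 = 0.7801
Step 4: Primal residual = |1.2641 + 1.1649| = 2.429


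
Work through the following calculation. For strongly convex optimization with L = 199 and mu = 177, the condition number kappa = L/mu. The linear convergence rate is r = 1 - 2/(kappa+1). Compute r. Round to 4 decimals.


Step 1: Compute the condition number.
kappa = L/mu = 199/177 = 1.1243
Step 2: Compute the convergence rate.
r = 1 - 2/(kappa + 1) = 1 - 2*mu/(L + mu) = (L - mu)/(L + mu) = 22/376 = 0.0585


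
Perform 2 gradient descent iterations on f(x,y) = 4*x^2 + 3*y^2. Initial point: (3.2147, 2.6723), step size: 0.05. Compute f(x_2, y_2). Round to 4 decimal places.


Gradient descent on f(x,y) = 4*x^2 + 3*y^2.
Starting point: (3.2147, 2.6723), alpha = 0.05
Step 1: grad_x = 2*4*3.2147 = 25.7176, grad_y = 2*3*2.6723 = 16.0338
  x_1 = 3.2147 - 0.05*25.7176 = 1.9288
  y_1 = 2.6723 - 0.05*16.0338 = 1.8706
Step 2: grad_x = 2*4*1.9288 = 15.4306, grad_y = 2*3*1.8706 = 11.2237
  x_2 = 1.9288 - 0.05*15.4306 = 1.1573
  y_2 = 1.8706 - 0.05*11.2237 = 1.3094
f(1.1573, 1.3094) = 4*1.1573^2 + 3*1.3094^2 = 10.5011


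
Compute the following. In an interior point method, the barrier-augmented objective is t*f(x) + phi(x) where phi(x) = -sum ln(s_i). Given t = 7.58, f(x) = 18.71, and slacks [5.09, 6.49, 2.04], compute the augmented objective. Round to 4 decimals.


Step 1: Compute log-barrier.
ln values: [1.6273, 1.8703, 0.7129]
phi = -(1.6273 + 1.8703 + 0.7129) = -4.2105
Step 2: Compute augmented objective.
t*f(x) = 7.58*18.71 = 141.8218
Total = 141.8218 - 4.2105 = 137.6113


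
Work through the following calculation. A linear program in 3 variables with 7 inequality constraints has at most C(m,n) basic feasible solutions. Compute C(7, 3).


Each vertex corresponds to some choice of n active constraints out of m, so the number of vertices is at most C(m, n) = m! / (n!(m-n)!).
m = 7, n = 3
Numerator: 7 * 6 * 5
Denominator: 3! = 6
C(7, 3) = 35


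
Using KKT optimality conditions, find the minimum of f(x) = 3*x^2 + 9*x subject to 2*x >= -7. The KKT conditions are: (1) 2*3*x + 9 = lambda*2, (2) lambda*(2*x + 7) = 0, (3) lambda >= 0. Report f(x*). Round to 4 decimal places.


Step 1: Try lambda = 0 (constraint inactive).
Stationarity: 2*3*x + 9 = 0
x* = -9/(2*3) = -1.5
Check constraint: 2*-1.5 = -3.0 >= -7 -- satisfied.
Step 2: Compute optimal value.
f(x*) = 3*(-1.5)^2 + 9*(-1.5) = -6.75


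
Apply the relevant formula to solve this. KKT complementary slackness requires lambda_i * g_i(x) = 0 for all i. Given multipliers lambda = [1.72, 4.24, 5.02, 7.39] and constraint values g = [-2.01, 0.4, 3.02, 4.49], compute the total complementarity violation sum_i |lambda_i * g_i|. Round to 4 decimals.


KKT complementary slackness check:
lambda_1 * g_1 = 1.72 * -2.01 = -3.4572
lambda_2 * g_2 = 4.24 * 0.4 = 1.696
lambda_3 * g_3 = 5.02 * 3.02 = 15.1604
lambda_4 * g_4 = 7.39 * 4.49 = 33.1811
Total violation = 3.4572 + 1.696 + 15.1604 + 33.1811 = 53.4947


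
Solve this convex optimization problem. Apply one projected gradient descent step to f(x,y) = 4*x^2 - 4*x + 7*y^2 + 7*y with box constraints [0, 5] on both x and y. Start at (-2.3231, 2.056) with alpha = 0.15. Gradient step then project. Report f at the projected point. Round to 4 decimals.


Step 1: Compute gradient at (-2.3231, 2.056).
grad_x = 2*4*-2.3231 - 4 = -22.5848
grad_y = 2*7*2.056 + 7 = 35.784
Step 2: Gradient step.
x_raw = -2.3231 - 0.15*-22.5848 = 1.0646
y_raw = 2.056 - 0.15*35.784 = -3.3116
Step 3: Project onto [0, 5].
x_proj = clip(1.0646) = 1.0646
y_proj = clip(-3.3116) = 0.0
Step 4: Evaluate f.
f(1.0646, 0.0) = 0.2752


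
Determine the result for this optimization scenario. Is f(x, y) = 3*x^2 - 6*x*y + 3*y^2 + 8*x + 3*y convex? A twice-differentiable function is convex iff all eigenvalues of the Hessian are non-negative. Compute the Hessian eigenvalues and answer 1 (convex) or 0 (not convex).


The Hessian of f(x,y) = 3*x^2 - 6*x*y + 3*y^2 + 8*x + 3*y is:
H = [[6, -6], [-6, 6]]
Trace = 6 + 6 = 12
Determinant = 6*6 - (-6)^2 = 0
Discriminant = (12)^2 - 4*0 = 144.0
Eigenvalues: lambda_1 = 0.0, lambda_2 = 12.0
The function is convex.

1


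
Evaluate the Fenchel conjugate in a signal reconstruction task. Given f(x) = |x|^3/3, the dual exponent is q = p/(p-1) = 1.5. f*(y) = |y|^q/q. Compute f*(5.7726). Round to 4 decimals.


The conjugate exponent q satisfies 1/p + 1/q = 1.
p = 3, so q = 3/(3 - 1) = 1.5
|y|^q = 5.7726^1.5 = 13.8694
f*(5.7726) = 13.8694 / 1.5 = 9.2463


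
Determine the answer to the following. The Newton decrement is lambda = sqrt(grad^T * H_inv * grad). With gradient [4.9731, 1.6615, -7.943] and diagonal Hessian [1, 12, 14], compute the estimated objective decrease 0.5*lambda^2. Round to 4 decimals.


Step 1: H is diagonal, so H^(-1) * g = [4.9731, 0.1385, -0.5674].
Step 2: g^T H^(-1) g = sum_i g_i^2 / H_ii
  = (4.9731)^2/1 + (1.6615)^2/12 + (-7.943)^2/14
  = 24.7317 + 0.23 + 4.5065 = 29.4683
Step 3: Objective decrease = 0.5 * g^T H^(-1) g = 14.7341


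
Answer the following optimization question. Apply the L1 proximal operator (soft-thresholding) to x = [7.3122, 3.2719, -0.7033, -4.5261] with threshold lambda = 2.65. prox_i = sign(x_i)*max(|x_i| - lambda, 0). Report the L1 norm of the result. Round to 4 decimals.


Soft-thresholding with lambda = 2.65:
prox(7.3122) = sign(7.3122)*max(|7.3122| - 2.65, 0) = 4.6622
prox(3.2719) = sign(3.2719)*max(|3.2719| - 2.65, 0) = 0.6219
prox(-0.7033) = sign(-0.7033)*max(|-0.7033| - 2.65, 0) = 0.0
prox(-4.5261) = sign(-4.5261)*max(|-4.5261| - 2.65, 0) = -1.8761
prox(x) = [4.6622, 0.6219, 0.0, -1.8761]
||prox(x)||_1 = 4.6622 + 0.6219 + 0.0 + 1.8761 = 7.1602


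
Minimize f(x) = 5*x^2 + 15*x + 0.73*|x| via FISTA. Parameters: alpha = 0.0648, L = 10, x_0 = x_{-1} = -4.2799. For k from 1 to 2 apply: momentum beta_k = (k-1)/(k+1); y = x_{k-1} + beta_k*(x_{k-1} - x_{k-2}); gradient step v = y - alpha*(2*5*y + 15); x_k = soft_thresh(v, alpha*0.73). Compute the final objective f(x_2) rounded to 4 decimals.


FISTA on f(x) = 5*x^2 + 15*x + 0.73*|x|
L = 10, alpha = 0.0648
Iteration 1: beta = 0.0, y = -4.2799 + 0.0*(-4.2799 + 4.2799) = -4.2799
  grad(y) = -27.799, v = y - alpha*grad = -2.4785
  prox(v) = soft_thresh(-2.4785, 0.0473) = -2.4312
Iteration 2: beta = 0.3333, y = -2.4312 + 0.3333*(-2.4312 + 4.2799) = -1.815
  grad(y) = -3.1499, v = y - alpha*grad = -1.6109
  prox(v) = soft_thresh(-1.6109, 0.0473) = -1.5636
f(x_2) = 5*(-1.5636)^2 + 15*(-1.5636) + 0.73*|-1.5636| = -10.0884


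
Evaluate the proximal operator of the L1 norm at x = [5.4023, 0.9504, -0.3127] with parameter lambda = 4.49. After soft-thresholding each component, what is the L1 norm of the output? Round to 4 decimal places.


Soft-thresholding with lambda = 4.49:
prox(5.4023) = sign(5.4023)*max(|5.4023| - 4.49, 0) = 0.9123
prox(0.9504) = sign(0.9504)*max(|0.9504| - 4.49, 0) = 0.0
prox(-0.3127) = sign(-0.3127)*max(|-0.3127| - 4.49, 0) = 0.0
prox(x) = [0.9123, 0.0, 0.0]
||prox(x)||_1 = 0.9123 + 0.0 + 0.0 = 0.9123


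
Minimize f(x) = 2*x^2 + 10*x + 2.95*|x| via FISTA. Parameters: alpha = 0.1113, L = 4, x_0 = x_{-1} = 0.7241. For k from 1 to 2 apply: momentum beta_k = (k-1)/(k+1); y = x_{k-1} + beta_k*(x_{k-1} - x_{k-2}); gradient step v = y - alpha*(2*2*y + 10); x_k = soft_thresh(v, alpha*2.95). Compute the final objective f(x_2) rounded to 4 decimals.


FISTA on f(x) = 2*x^2 + 10*x + 2.95*|x|
L = 4, alpha = 0.1113
Iteration 1: beta = 0.0, y = 0.7241 + 0.0*(0.7241 - 0.7241) = 0.7241
  grad(y) = 12.8964, v = y - alpha*grad = -0.7113
  prox(v) = soft_thresh(-0.7113, 0.3283) = -0.3829
Iteration 2: beta = 0.3333, y = -0.3829 + 0.3333*(-0.3829 - 0.7241) = -0.7519
  grad(y) = 6.9922, v = y - alpha*grad = -1.5302
  prox(v) = soft_thresh(-1.5302, 0.3283) = -1.2018
f(x_2) = 2*(-1.2018)^2 + 10*(-1.2018) + 2.95*|-1.2018| = -5.5841


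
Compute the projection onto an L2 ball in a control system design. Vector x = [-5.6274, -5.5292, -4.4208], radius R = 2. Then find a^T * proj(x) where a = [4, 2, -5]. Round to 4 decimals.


Step 1: Compute ||x|| (intermediates to 6 decimals).
||x|| = sqrt((-5.6274)^2 + (-5.5292)^2 + (-4.4208)^2) = 9.043404
Step 2: Project.
Since ||x|| > R, scale = R/||x|| = 2/9.043404 = 0.221156, proj(x) = scale * x
proj(x) = [-1.244533, -1.222816, -0.977686]
Step 3: Dot product.
a^T * proj(x) = 4*(-1.244533) + 2*(-1.222816) - 5*(-0.977686) = -2.5353


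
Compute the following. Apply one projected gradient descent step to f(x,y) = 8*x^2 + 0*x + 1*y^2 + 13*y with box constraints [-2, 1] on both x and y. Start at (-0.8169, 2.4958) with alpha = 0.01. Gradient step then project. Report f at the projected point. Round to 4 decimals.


Step 1: Compute gradient at (-0.8169, 2.4958).
grad_x = 2*8*-0.8169 + 0 = -13.0704
grad_y = 2*1*2.4958 + 13 = 17.9916
Step 2: Gradient step.
x_raw = -0.8169 - 0.01*-13.0704 = -0.6862
y_raw = 2.4958 - 0.01*17.9916 = 2.3159
Step 3: Project onto [-2, 1].
x_proj = clip(-0.6862) = -0.6862
y_proj = clip(2.3159) = 1.0
Step 4: Evaluate f.
f(-0.6862, 1.0) = 17.7669


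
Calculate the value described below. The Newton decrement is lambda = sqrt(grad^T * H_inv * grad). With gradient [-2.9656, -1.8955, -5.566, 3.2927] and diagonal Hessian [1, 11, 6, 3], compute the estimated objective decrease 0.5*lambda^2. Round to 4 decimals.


Step 1: H is diagonal, so H^(-1) * g = [-2.9656, -0.1723, -0.9277, 1.0976].
Step 2: g^T H^(-1) g = sum_i g_i^2 / H_ii
  = (-2.9656)^2/1 + (-1.8955)^2/11 + (-5.566)^2/6 + (3.2927)^2/3
  = 8.7948 + 0.3266 + 5.1634 + 3.614 = 17.8988
Step 3: Objective decrease = 0.5 * g^T H^(-1) g = 8.9494


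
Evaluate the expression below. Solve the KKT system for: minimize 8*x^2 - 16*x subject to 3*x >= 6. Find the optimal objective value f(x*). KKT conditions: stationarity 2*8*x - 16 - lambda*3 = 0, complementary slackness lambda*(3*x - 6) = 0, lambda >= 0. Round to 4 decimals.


Step 1: Try lambda = 0 (constraint inactive).
x_unc = 16/(2*8) = 1.0
Check: 3*1.0 = 3.0 < 6 -- violated!
Step 2: Constraint must be active: 3*x = 6
x* = 6/3 = 2.0
lambda = (2*8*2.0 - 16)/3 = 5.3333
Step 3: Compute optimal value.
f(x*) = 8*2.0^2 - 16*2.0 = 0.0


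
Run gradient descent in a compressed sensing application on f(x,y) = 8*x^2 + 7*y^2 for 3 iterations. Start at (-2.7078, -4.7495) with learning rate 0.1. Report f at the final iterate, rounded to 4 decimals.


Gradient descent on f(x,y) = 8*x^2 + 7*y^2.
Starting point: (-2.7078, -4.7495), alpha = 0.1
Step 1: grad_x = 2*8*-2.7078 = -43.3248, grad_y = 2*7*-4.7495 = -66.493
  x_1 = -2.7078 - 0.1*-43.3248 = 1.6247
  y_1 = -4.7495 - 0.1*-66.493 = 1.8998
Step 2: grad_x = 2*8*1.6247 = 25.9949, grad_y = 2*7*1.8998 = 26.5972
  x_2 = 1.6247 - 0.1*25.9949 = -0.9748
  y_2 = 1.8998 - 0.1*26.5972 = -0.7599
Step 3: grad_x = 2*8*-0.9748 = -15.5969, grad_y = 2*7*-0.7599 = -10.6389
  x_3 = -0.9748 - 0.1*-15.5969 = 0.5849
  y_3 = -0.7599 - 0.1*-10.6389 = 0.304
f(0.5849, 0.304) = 8*0.5849^2 + 7*0.304^2 = 3.3835


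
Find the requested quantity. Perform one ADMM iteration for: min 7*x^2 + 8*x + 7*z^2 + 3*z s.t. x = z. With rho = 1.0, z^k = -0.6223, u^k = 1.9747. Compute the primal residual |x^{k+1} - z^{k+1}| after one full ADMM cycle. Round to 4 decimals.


ADMM iteration with rho = 1.0, z^k = -0.6223, u^k = 1.9747
Step 1: x-update.
Minimize 7*x^2 + 8*x + (1.0/2)*(x + 0.6223 + 1.9747)^2
FOC: (2*7 + 1.0)*x = -8 + 1.0*(-0.6223 - 1.9747)
x^{k+1} = -0.7065
Step 2: z-update.
Minimize 7*z^2 + 3*z + (1.0/2)*(-0.7065 - z + 1.9747)^2
FOC: (2*7 + 1.0)*z = -3 + 1.0*(-0.7065 + 1.9747)
z^{k+1} = -0.1155
Step 3: u-update.
u^{k+1} = 1.9747 - 0.7065 + 0.1155 = 1.3837
Step 4: Primal residual = |-0.7065 + 0.1155| = 0.591


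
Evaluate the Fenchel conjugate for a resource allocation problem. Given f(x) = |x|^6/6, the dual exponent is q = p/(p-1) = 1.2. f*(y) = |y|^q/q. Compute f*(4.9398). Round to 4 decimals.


The conjugate exponent q satisfies 1/p + 1/q = 1.
p = 6, so q = 6/(6 - 1) = 1.2
|y|^q = 4.9398^1.2 = 6.7991
f*(4.9398) = 6.7991 / 1.2 = 5.6659


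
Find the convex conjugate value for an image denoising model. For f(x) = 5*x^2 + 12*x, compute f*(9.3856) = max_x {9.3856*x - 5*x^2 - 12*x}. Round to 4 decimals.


f*(y) = sup_x {y*x - a*x^2 - b*x} = sup_x {(y-b)*x - a*x^2}
FOC: (y - b) - 2a*x = 0 => x* = (y - b)/(2a)
x* = (9.3856 - 12)/(2*5) = -0.2614
f*(9.3856) = (y-b)^2/(4a) = (9.3856 - 12)^2/(4*5)
= 6.8351/20 = 0.3418


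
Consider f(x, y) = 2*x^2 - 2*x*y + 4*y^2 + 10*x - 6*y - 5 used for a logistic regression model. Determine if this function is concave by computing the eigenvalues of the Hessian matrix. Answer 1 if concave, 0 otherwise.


The Hessian of f(x,y) = 2*x^2 - 2*x*y + 4*y^2 + 10*x - 6*y - 5 is:
H = [[4, -2], [-2, 8]]
Trace = 4 + 8 = 12
Determinant = 4*8 - (-2)^2 = 28
Discriminant = (12)^2 - 4*28 = 32.0
Eigenvalues: lambda_1 = 3.1716, lambda_2 = 8.8284
The function is not concave.

0


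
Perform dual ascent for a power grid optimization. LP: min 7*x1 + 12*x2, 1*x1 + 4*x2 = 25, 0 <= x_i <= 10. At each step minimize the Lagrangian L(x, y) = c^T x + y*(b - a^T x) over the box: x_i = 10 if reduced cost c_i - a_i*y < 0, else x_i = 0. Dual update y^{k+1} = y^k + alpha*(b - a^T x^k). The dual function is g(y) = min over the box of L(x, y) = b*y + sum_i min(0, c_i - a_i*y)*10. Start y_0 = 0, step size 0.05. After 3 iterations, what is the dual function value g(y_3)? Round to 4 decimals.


Dual ascent for LP: min 7*x1 + 12*x2, 1*x1 + 4*x2 = 25, 0 <= x_i <= 10
Step 1: y^k = 0.0, reduced costs: (7.0, 12.0)
  x^k = (0.0, 0.0), subgradient = b - a^T x = 25.0
  y^{k+1} = 0.0 + 0.05*25.0 = 1.25
Step 2: y^k = 1.25, reduced costs: (5.75, 7.0)
  x^k = (0.0, 0.0), subgradient = b - a^T x = 25.0
  y^{k+1} = 1.25 + 0.05*25.0 = 2.5
Step 3: y^k = 2.5, reduced costs: (4.5, 2.0)
  x^k = (0.0, 0.0), subgradient = b - a^T x = 25.0
  y^{k+1} = 2.5 + 0.05*25.0 = 3.75
Dual objective at y_3 = 3.75: reduced costs (3.25, -3.0), box minimizer x = (0.0, 10.0)
g(y_3) = b*y + (c1 - a1*y)*x1 + (c2 - a2*y)*x2 = 25*3.75 + 3.25*0.0 + (-3.0)*10.0 = 93.75 + 0.0 - 30.0 = 63.75


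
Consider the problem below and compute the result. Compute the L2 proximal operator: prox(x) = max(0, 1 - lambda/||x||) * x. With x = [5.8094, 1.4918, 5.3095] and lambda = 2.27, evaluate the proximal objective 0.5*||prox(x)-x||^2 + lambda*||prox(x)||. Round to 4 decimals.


Step 1: Compute ||x||.
||x|| = 8.0103
Step 2: Compute scaling factor.
scale = max(0, 1 - 2.27/8.0103) = 0.7166
Step 3: prox(x) = [4.1631, 1.069, 3.8049]
||prox(x)|| = 5.7403
Step 4: Proximal objective.
0.5*||prox-x||^2 = 2.5765
lambda*||prox|| = 13.0305
Total = 15.607


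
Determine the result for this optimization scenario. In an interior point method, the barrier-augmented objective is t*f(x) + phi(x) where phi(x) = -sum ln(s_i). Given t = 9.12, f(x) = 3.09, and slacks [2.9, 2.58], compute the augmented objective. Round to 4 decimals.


Step 1: Compute log-barrier.
ln values: [1.0647, 0.9478]
phi = -(1.0647 + 0.9478) = -2.0125
Step 2: Compute augmented objective.
t*f(x) = 9.12*3.09 = 28.1808
Total = 28.1808 - 2.0125 = 26.1683


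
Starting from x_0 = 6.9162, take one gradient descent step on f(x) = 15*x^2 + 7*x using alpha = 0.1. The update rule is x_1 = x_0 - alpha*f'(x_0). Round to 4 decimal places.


We compute the gradient at x_0 and apply the update.
f'(x) = 30*x + 7
f'(6.9162) = 30*6.9162 + 7 = 214.486
x_1 = 6.9162 - 0.1*214.486 = -14.5324


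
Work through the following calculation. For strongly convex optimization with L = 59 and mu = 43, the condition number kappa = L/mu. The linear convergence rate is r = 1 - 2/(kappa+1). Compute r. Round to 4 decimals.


Step 1: Compute the condition number.
kappa = L/mu = 59/43 = 1.3721
Step 2: Compute the convergence rate.
r = 1 - 2/(kappa + 1) = 1 - 2*mu/(L + mu) = (L - mu)/(L + mu) = 16/102 = 0.1569


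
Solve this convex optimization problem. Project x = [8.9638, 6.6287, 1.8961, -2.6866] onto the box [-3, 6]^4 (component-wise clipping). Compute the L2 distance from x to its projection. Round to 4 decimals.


Project each component onto [-3, 6].
clip(8.9638) = 6.0, clip(6.6287) = 6.0, clip(1.8961) = 1.8961, clip(-2.6866) = -2.6866
Projection = [6.0, 6.0, 1.8961, -2.6866]
Squared diffs: [8.7841, 0.3953, 0.0, 0.0]
Distance = sqrt(9.1794) = 3.0297


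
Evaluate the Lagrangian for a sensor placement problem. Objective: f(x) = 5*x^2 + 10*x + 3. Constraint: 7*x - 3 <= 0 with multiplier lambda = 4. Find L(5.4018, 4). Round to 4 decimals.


Step 1: Evaluate f(x).
f(5.4018) = 5*5.4018^2 + 10*5.4018 + 3 = 202.9152
Step 2: Evaluate g(x).
g(5.4018) = 7*5.4018 - 3 = 34.8126
Step 3: Compute Lagrangian.
L = 202.9152 + 4*34.8126 = 342.1656


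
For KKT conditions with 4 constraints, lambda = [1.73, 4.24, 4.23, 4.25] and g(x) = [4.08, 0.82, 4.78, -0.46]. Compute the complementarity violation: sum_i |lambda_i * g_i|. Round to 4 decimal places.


KKT complementary slackness check:
lambda_1 * g_1 = 1.73 * 4.08 = 7.0584
lambda_2 * g_2 = 4.24 * 0.82 = 3.4768
lambda_3 * g_3 = 4.23 * 4.78 = 20.2194
lambda_4 * g_4 = 4.25 * -0.46 = -1.955
Total violation = 7.0584 + 3.4768 + 20.2194 + 1.955 = 32.7096


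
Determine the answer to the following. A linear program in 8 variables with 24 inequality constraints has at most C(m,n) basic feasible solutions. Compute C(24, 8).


Each vertex corresponds to some choice of n active constraints out of m, so the number of vertices is at most C(m, n) = m! / (n!(m-n)!).
m = 24, n = 8
Numerator: 24 * 23 * 22 * 21 * 20 * 19 * 18 * 17
Denominator: 8! = 40320
C(24, 8) = 735471


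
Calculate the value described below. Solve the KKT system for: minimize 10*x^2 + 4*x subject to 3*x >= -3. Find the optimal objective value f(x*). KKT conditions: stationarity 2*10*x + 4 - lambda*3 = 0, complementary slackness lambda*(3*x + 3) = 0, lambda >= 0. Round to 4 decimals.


Step 1: Try lambda = 0 (constraint inactive).
Stationarity: 2*10*x + 4 = 0
x* = -4/(2*10) = -0.2
Check constraint: 3*-0.2 = -0.6 >= -3 -- satisfied.
Step 2: Compute optimal value.
f(x*) = 10*(-0.2)^2 + 4*(-0.2) = -0.4


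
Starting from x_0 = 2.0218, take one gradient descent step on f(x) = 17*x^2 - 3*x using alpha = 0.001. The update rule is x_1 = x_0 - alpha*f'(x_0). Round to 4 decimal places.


We compute the gradient at x_0 and apply the update.
f'(x) = 34*x - 3
f'(2.0218) = 34*2.0218 - 3 = 65.7412
x_1 = 2.0218 - 0.001*65.7412 = 1.9561


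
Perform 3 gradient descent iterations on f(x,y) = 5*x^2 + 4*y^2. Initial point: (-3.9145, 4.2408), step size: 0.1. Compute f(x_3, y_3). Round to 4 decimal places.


Gradient descent on f(x,y) = 5*x^2 + 4*y^2.
Starting point: (-3.9145, 4.2408), alpha = 0.1
Step 1: grad_x = 2*5*-3.9145 = -39.145, grad_y = 2*4*4.2408 = 33.9264
  x_1 = -3.9145 - 0.1*-39.145 = 0.0
  y_1 = 4.2408 - 0.1*33.9264 = 0.8482
Step 2: grad_x = 2*5*0.0 = 0.0, grad_y = 2*4*0.8482 = 6.7853
  x_2 = 0.0 - 0.1*0.0 = 0.0
  y_2 = 0.8482 - 0.1*6.7853 = 0.1696
Step 3: grad_x = 2*5*0.0 = 0.0, grad_y = 2*4*0.1696 = 1.3571
  x_3 = 0.0 - 0.1*0.0 = 0.0
  y_3 = 0.1696 - 0.1*1.3571 = 0.0339
f(0.0, 0.0339) = 5*0.0^2 + 4*0.0339^2 = 0.0046


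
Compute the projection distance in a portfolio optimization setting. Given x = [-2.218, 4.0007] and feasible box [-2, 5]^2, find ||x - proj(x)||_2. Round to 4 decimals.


Project each component onto [-2, 5].
clip(-2.218) = -2.0, clip(4.0007) = 4.0007
Projection = [-2.0, 4.0007]
Squared diffs: [0.0475, 0.0]
Distance = sqrt(0.0475) = 0.218


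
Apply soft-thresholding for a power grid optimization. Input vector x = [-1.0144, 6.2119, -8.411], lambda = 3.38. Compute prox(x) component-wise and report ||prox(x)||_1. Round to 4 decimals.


Soft-thresholding with lambda = 3.38:
prox(-1.0144) = sign(-1.0144)*max(|-1.0144| - 3.38, 0) = 0.0
prox(6.2119) = sign(6.2119)*max(|6.2119| - 3.38, 0) = 2.8319
prox(-8.411) = sign(-8.411)*max(|-8.411| - 3.38, 0) = -5.031
prox(x) = [0.0, 2.8319, -5.031]
||prox(x)||_1 = 0.0 + 2.8319 + 5.031 = 7.8629


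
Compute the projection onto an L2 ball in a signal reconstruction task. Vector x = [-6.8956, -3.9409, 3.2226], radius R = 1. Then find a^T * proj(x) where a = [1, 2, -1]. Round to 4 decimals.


Step 1: Compute ||x|| (intermediates to 6 decimals).
||x|| = sqrt((-6.8956)^2 + (-3.9409)^2 + 3.2226^2) = 8.571181
Step 2: Project.
Since ||x|| > R, scale = R/||x|| = 1/8.571181 = 0.11667, proj(x) = scale * x
proj(x) = [-0.80451, -0.459785, 0.375981]
Step 3: Dot product.
a^T * proj(x) = 1*(-0.80451) + 2*(-0.459785) - 1*0.375981 = -2.1001


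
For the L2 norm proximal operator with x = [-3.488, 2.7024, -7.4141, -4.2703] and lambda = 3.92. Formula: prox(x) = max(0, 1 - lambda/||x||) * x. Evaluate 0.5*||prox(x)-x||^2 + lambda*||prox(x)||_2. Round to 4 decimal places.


Step 1: Compute ||x||.
||x|| = 9.6267
Step 2: Compute scaling factor.
scale = max(0, 1 - 3.92/9.6267) = 0.5928
Step 3: prox(x) = [-2.0677, 1.602, -4.3951, -2.5314]
||prox(x)|| = 5.7067
Step 4: Proximal objective.
0.5*||prox-x||^2 = 7.6832
lambda*||prox|| = 22.3703
Total = 30.0535


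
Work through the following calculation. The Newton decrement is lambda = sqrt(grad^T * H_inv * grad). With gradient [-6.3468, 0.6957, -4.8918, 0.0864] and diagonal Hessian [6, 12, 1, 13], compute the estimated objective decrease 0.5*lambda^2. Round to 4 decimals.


Step 1: H is diagonal, so H^(-1) * g = [-1.0578, 0.058, -4.8918, 0.0066].
Step 2: g^T H^(-1) g = sum_i g_i^2 / H_ii
  = (-6.3468)^2/6 + (0.6957)^2/12 + (-4.8918)^2/1 + (0.0864)^2/13
  = 6.7136 + 0.0403 + 23.9297 + 0.0006 = 30.6843
Step 3: Objective decrease = 0.5 * g^T H^(-1) g = 15.3421


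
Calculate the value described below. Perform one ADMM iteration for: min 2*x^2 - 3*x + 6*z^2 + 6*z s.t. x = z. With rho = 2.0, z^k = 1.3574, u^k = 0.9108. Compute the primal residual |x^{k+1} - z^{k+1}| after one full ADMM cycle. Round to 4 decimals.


ADMM iteration with rho = 2.0, z^k = 1.3574, u^k = 0.9108
Step 1: x-update.
Minimize 2*x^2 - 3*x + (2.0/2)*(x - 1.3574 + 0.9108)^2
FOC: (2*2 + 2.0)*x = 3 + 2.0*(1.3574 - 0.9108)
x^{k+1} = 0.6489
Step 2: z-update.
Minimize 6*z^2 + 6*z + (2.0/2)*(0.6489 - z + 0.9108)^2
FOC: (2*6 + 2.0)*z = -6 + 2.0*(0.6489 + 0.9108)
z^{k+1} = -0.2058
Step 3: u-update.
u^{k+1} = 0.9108 + 0.6489 + 0.2058 = 1.7654
Step 4: Primal residual = |0.6489 + 0.2058| = 0.8546


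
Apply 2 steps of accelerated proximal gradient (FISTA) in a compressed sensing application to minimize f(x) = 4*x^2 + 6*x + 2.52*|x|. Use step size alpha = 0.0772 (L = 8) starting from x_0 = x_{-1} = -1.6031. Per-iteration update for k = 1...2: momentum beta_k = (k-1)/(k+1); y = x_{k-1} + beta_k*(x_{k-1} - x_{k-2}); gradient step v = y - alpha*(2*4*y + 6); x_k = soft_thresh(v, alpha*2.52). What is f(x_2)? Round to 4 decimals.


FISTA on f(x) = 4*x^2 + 6*x + 2.52*|x|
L = 8, alpha = 0.0772
Iteration 1: beta = 0.0, y = -1.6031 + 0.0*(-1.6031 + 1.6031) = -1.6031
  grad(y) = -6.8248, v = y - alpha*grad = -1.0762
  prox(v) = soft_thresh(-1.0762, 0.1945) = -0.8817
Iteration 2: beta = 0.3333, y = -0.8817 + 0.3333*(-0.8817 + 1.6031) = -0.6412
  grad(y) = 0.8703, v = y - alpha*grad = -0.7084
  prox(v) = soft_thresh(-0.7084, 0.1945) = -0.5139
f(x_2) = 4*(-0.5139)^2 + 6*(-0.5139) + 2.52*|-0.5139| = -0.732


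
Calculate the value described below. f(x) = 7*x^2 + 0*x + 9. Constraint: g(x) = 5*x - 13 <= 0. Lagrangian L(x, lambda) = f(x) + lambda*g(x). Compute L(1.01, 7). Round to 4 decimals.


Step 1: Evaluate f(x).
f(1.01) = 7*1.01^2 + 0*1.01 + 9 = 16.1407
Step 2: Evaluate g(x).
g(1.01) = 5*1.01 - 13 = -7.95
Step 3: Compute Lagrangian.
L = 16.1407 + 7*-7.95 = -39.5093


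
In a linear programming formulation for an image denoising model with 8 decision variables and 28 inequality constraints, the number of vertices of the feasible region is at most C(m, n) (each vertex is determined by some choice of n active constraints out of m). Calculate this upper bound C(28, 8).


Each vertex corresponds to some choice of n active constraints out of m, so the number of vertices is at most C(m, n) = m! / (n!(m-n)!).
m = 28, n = 8
Numerator: 28 * 27 * 26 * 25 * 24 * 23 * 22 * 21
Denominator: 8! = 40320
C(28, 8) = 3108105


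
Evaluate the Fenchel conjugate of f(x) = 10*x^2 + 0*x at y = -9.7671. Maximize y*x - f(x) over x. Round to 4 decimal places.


f*(y) = sup_x {y*x - a*x^2 - b*x} = sup_x {(y-b)*x - a*x^2}
FOC: (y - b) - 2a*x = 0 => x* = (y - b)/(2a)
x* = (-9.7671 - 0)/(2*10) = -0.4884
f*(-9.7671) = (y-b)^2/(4a) = (-9.7671 - 0)^2/(4*10)
= 95.3962/40 = 2.3849


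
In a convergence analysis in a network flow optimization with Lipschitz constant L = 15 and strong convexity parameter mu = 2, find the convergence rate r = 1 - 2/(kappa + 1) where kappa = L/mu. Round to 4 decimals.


Step 1: Compute the condition number.
kappa = L/mu = 15/2 = 7.5
Step 2: Compute the convergence rate.
r = 1 - 2/(kappa + 1) = 1 - 2*mu/(L + mu) = (L - mu)/(L + mu) = 13/17 = 0.7647


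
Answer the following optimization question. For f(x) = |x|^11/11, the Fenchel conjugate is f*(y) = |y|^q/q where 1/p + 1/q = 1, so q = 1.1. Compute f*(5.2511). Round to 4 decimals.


The conjugate exponent q satisfies 1/p + 1/q = 1.
p = 11, so q = 11/(11 - 1) = 1.1
|y|^q = 5.2511^1.1 = 6.1983
f*(5.2511) = 6.1983 / 1.1 = 5.6349


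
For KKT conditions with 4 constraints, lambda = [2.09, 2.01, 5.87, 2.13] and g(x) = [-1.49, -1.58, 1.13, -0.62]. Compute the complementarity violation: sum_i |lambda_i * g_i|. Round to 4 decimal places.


KKT complementary slackness check:
lambda_1 * g_1 = 2.09 * -1.49 = -3.1141
lambda_2 * g_2 = 2.01 * -1.58 = -3.1758
lambda_3 * g_3 = 5.87 * 1.13 = 6.6331
lambda_4 * g_4 = 2.13 * -0.62 = -1.3206
Total violation = 3.1141 + 3.1758 + 6.6331 + 1.3206 = 14.2436


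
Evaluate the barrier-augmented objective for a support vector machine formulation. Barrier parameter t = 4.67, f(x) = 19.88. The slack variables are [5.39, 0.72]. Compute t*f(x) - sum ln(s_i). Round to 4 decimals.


Step 1: Compute log-barrier.
ln values: [1.6845, -0.3285]
phi = -(1.6845 - 0.3285) = -1.356
Step 2: Compute augmented objective.
t*f(x) = 4.67*19.88 = 92.8396
Total = 92.8396 - 1.356 = 91.4836


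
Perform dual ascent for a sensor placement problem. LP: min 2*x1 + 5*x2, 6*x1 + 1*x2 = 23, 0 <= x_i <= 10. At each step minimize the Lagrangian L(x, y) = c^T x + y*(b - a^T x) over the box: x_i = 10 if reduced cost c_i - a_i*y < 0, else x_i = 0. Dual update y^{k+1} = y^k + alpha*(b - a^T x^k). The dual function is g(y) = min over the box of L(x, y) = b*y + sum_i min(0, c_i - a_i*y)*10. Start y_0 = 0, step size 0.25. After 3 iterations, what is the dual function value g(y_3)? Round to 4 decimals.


Dual ascent for LP: min 2*x1 + 5*x2, 6*x1 + 1*x2 = 23, 0 <= x_i <= 10
Step 1: y^k = 0.0, reduced costs: (2.0, 5.0)
  x^k = (0.0, 0.0), subgradient = b - a^T x = 23.0
  y^{k+1} = 0.0 + 0.25*23.0 = 5.75
Step 2: y^k = 5.75, reduced costs: (-32.5, -0.75)
  x^k = (10.0, 10.0), subgradient = b - a^T x = -47.0
  y^{k+1} = 5.75 + 0.25*-47.0 = -6.0
Step 3: y^k = -6.0, reduced costs: (38.0, 11.0)
  x^k = (0.0, 0.0), subgradient = b - a^T x = 23.0
  y^{k+1} = -6.0 + 0.25*23.0 = -0.25
Dual objective at y_3 = -0.25: reduced costs (3.5, 5.25), box minimizer x = (0.0, 0.0)
g(y_3) = b*y + (c1 - a1*y)*x1 + (c2 - a2*y)*x2 = 23*(-0.25) + 3.5*0.0 + 5.25*0.0 = -5.75 + 0.0 + 0.0 = -5.75


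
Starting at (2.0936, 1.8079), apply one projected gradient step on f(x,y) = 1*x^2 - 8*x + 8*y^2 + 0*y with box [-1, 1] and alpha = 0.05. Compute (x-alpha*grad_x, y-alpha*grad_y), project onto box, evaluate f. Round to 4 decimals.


Step 1: Compute gradient at (2.0936, 1.8079).
grad_x = 2*1*2.0936 - 8 = -3.8128
grad_y = 2*8*1.8079 + 0 = 28.9264
Step 2: Gradient step.
x_raw = 2.0936 - 0.05*-3.8128 = 2.2842
y_raw = 1.8079 - 0.05*28.9264 = 0.3616
Step 3: Project onto [-1, 1].
x_proj = clip(2.2842) = 1.0
y_proj = clip(0.3616) = 0.3616
Step 4: Evaluate f.
f(1.0, 0.3616) = -5.9541


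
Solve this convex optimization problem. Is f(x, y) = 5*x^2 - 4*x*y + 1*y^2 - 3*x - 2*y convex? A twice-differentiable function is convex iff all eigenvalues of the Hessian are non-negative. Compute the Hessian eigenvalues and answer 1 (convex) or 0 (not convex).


The Hessian of f(x,y) = 5*x^2 - 4*x*y + 1*y^2 - 3*x - 2*y is:
H = [[10, -4], [-4, 2]]
Trace = 10 + 2 = 12
Determinant = 10*2 - (-4)^2 = 4
Discriminant = (12)^2 - 4*4 = 128.0
Eigenvalues: lambda_1 = 0.3431, lambda_2 = 11.6569
The function is convex.

1
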